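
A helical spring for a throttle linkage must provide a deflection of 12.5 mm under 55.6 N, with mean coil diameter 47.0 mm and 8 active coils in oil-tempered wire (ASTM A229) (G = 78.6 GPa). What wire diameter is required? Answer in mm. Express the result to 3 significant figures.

Required rate k = F/δ = 55.6/12.5 = 4.448 N/mm
d = (8D³N_a·k / G)^(1/4) = (8·47.0³·8·4.448 / (78.6×10³))^0.25
  = (376.02)^0.25 = 4.4036 mm

4.40 mm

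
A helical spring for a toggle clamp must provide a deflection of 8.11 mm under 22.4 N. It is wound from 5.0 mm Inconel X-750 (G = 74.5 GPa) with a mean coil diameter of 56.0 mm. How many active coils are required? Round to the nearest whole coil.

12

Required rate k = F/δ = 22.4/8.11 = 2.762 N/mm
N_a = Gd⁴/(8D³k) = (74.5×10³ × 5.0⁴)/(8 × 56.0³ × 2.762)
    = 4.65625e+07 / 3.88044e+06 = 12 → 12 coils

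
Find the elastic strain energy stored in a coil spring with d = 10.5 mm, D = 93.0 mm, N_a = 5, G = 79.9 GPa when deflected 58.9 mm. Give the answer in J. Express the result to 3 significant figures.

k = Gd⁴/(8D³N_a) = (79.9×10³)(10.5⁴)/(8·93.0³·5) = 30.185 N/mm
U = ½kδ² = 0.5 × 30.185 × 58.9² = 52360 N·mm = 52.36 J

52.4 J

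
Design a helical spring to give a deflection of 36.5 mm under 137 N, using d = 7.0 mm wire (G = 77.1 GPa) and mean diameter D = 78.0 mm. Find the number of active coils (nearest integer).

13

Required rate k = F/δ = 137/36.5 = 3.7534 N/mm
N_a = Gd⁴/(8D³k) = (77.1×10³ × 7.0⁴)/(8 × 78.0³ × 3.7534)
    = 1.85117e+08 / 1.42496e+07 = 12.99 → 13 coils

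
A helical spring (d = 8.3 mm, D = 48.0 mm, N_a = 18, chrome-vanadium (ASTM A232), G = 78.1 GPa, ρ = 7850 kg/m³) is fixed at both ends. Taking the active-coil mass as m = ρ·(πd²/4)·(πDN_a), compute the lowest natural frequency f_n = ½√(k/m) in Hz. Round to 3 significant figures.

k = Gd⁴/(8D³N_a) = (78.1×10³)(8.3⁴)/(8·48.0³·18) = 23.274 N/mm = 23274 N/m
Wire length L = πDN_a = π·48.0·18 = 2714.3 mm
m = ρ·(πd²/4)·L = 7850 × 54.106×10⁻⁶ m² × 2.7143 m = 1.1529 kg
f_n = ½√(k/m) = 0.5·√(23274/1.1529) = 0.5·√(20188) = 71.043 Hz

71.0 Hz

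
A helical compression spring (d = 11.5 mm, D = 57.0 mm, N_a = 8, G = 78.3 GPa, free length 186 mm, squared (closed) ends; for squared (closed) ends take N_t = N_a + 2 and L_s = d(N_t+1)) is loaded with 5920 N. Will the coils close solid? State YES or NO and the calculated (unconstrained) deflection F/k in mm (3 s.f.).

NO, δ = 51.2 mm

k = Gd⁴/(8D³N_a) = (78.3×10³)(11.5⁴)/(8·57.0³·8) = 115.54 N/mm
N_t = 10; L_s = 11.5·11 = 126.5 mm; δ_solid = L₀ − L_s = 186 − 126.5 = 59.5 mm
δ = F/k = 5920/115.54 = 51.236 mm
δ < δ_solid → spring does not go solid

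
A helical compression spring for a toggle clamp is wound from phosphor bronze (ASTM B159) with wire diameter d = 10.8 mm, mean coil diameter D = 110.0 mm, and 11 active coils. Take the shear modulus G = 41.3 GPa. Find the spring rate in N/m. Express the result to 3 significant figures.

4800 N/m

k = Gd⁴/(8D³N_a) = (41.3×10³ × 10.8⁴) / (8 × 110.0³ × 11)
  = 5.61882e+08 / 1.17128e+08 = 4.7972 N/mm = 4797.2 N/m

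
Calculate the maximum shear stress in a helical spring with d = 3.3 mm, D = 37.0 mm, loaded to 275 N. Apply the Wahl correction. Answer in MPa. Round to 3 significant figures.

813 MPa

Spring index C = D/d = 37.0/3.3 = 11.2121
K_W = (4C−1)/(4C−4) + 0.615/C = 43.848/40.848 + 0.0549 = 1.1283
τ₀ = 8FD/(πd³) = 8·275·37.0/(π·3.3³) = 81400/112.9 = 721 MPa
τ_max = K·τ₀ = 1.1283 × 721 = 813.49 MPa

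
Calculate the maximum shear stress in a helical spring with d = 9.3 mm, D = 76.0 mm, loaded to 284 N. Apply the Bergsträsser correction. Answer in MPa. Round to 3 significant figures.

Spring index C = D/d = 76.0/9.3 = 8.1720
K_B = (4C+2)/(4C−3) = 34.688/29.688 = 1.1684
τ₀ = 8FD/(πd³) = 8·284·76.0/(π·9.3³) = 172672/2527 = 68.332 MPa
τ_max = K·τ₀ = 1.1684 × 68.332 = 79.84 MPa

79.8 MPa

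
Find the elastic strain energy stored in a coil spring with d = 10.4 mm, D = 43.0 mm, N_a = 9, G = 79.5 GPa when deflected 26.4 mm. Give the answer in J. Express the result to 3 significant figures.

k = Gd⁴/(8D³N_a) = (79.5×10³)(10.4⁴)/(8·43.0³·9) = 162.47 N/mm
U = ½kδ² = 0.5 × 162.47 × 26.4² = 56616 N·mm = 56.616 J

56.6 J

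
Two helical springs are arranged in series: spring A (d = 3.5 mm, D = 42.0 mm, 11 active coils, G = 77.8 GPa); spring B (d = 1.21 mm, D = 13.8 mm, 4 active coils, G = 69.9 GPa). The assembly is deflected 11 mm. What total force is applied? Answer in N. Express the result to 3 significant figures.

k_A = Gd⁴/(8D³N_a) = (77.8×10³)(3.5⁴)/(8·42.0³·11) = 1.7907 N/mm
k_B = Gd⁴/(8D³N_a) = (69.9×10³)(1.21⁴)/(8·13.8³·4) = 1.7817 N/mm
Series: 1/k_eq = 1/1.7907 + 1/1.7817 = 1.1197; k_eq = 0.89309 N/mm
F = k_eq·δ = 0.89309·11 = 9.824 N

9.82 N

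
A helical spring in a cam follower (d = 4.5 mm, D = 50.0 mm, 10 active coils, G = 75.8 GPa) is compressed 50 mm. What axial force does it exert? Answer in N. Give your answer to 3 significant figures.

k = Gd⁴/(8D³N_a) = (75.8×10³)(4.5⁴)/(8·50.0³·10) = 3.1083 N/mm
F = k·δ = 3.1083 × 50 = 155.41 N

155 N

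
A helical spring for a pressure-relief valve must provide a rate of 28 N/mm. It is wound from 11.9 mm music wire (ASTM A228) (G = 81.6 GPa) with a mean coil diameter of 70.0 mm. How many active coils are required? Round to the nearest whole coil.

N_a = Gd⁴/(8D³k) = (81.6×10³ × 11.9⁴)/(8 × 70.0³ × 28)
    = 1.63636e+09 / 7.6832e+07 = 21.3 → 21 coils

21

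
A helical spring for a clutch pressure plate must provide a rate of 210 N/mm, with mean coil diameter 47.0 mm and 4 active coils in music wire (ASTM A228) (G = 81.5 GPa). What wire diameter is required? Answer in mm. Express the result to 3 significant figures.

d = (8D³N_a·k / G)^(1/4) = (8·47.0³·4·210 / (81.5×10³))^0.25
  = (8560.6)^0.25 = 9.6189 mm

9.62 mm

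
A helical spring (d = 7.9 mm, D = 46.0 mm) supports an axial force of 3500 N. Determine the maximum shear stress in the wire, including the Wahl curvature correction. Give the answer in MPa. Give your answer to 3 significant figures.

1050 MPa

Spring index C = D/d = 46.0/7.9 = 5.8228
K_W = (4C−1)/(4C−4) + 0.615/C = 22.291/19.291 + 0.1056 = 1.2611
τ₀ = 8FD/(πd³) = 8·3500·46.0/(π·7.9³) = 1.288e+06/1548.9 = 831.54 MPa
τ_max = K·τ₀ = 1.2611 × 831.54 = 1048.7 MPa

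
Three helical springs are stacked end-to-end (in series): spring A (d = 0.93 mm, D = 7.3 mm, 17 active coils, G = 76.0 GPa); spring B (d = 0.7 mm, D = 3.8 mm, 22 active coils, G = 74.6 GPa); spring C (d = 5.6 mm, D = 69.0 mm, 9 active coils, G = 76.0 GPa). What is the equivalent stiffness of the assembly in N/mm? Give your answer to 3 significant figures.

k_A = Gd⁴/(8D³N_a) = (76.0×10³)(0.93⁴)/(8·7.3³·17) = 1.0746 N/mm
k_B = Gd⁴/(8D³N_a) = (74.6×10³)(0.7⁴)/(8·3.8³·22) = 1.8547 N/mm
k_C = Gd⁴/(8D³N_a) = (76.0×10³)(5.6⁴)/(8·69.0³·9) = 3.16 N/mm
Series: 1/k_eq = 1/1.0746 + 1/1.8547 + 1/3.16 = 1.7862; k_eq = 0.55984 N/mm

0.560 N/mm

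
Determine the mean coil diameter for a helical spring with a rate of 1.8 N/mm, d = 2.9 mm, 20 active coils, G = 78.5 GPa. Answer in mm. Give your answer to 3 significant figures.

26.8 mm

D = (Gd⁴/(8N_a·k))^(1/3) = (78.5×10³·2.9⁴/(8·20·1.8))^(1/3)
  = (19278.3)^(1/3) = 26.8137 mm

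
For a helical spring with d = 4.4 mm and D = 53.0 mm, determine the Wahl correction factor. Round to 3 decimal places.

1.119

C = D/d = 53.0/4.4 = 12.0455
K_W = (4C−1)/(4C−4) + 0.615/C = 47.182/44.182 + 0.0511 = 1.1190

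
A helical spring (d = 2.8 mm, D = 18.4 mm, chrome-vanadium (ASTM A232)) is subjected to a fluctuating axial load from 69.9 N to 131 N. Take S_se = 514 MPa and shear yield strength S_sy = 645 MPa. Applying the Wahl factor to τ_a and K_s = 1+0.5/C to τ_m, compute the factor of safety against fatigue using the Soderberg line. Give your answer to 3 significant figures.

1.95

C = D/d = 18.4/2.8 = 6.5714; K_W = (4C−1)/(4C−4)+0.615/C = 1.2282; K_s = 1+0.5/C = 1.0761
F_a = (F_max−F_min)/2 = 30.55 N; F_m = (F_max+F_min)/2 = 100.45 N
τ_a = K_W·8F_aD/(πd³) = 1.2282 × 65.207 = 80.088 MPa
τ_m = K_s·8F_mD/(πd³) = 1.0761 × 214.4 = 230.72 MPa
Soderberg: 1/n_f = τ_a/S_se + τ_m/S_sy = 80.088/514 + 230.72/645 = 0.15581 + 0.35770 = 0.51351
n_f = 1/0.51351 = 1.947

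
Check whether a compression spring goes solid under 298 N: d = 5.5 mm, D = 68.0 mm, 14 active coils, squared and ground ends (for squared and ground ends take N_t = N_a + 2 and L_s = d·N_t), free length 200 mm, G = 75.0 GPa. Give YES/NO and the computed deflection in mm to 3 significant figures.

YES, δ = 153 mm

k = Gd⁴/(8D³N_a) = (75.0×10³)(5.5⁴)/(8·68.0³·14) = 1.9488 N/mm
N_t = 16; L_s = 5.5·16 = 88 mm; δ_solid = L₀ − L_s = 200 − 88 = 112 mm
δ = F/k = 298/1.9488 = 152.91 mm
δ ≥ δ_solid → spring goes solid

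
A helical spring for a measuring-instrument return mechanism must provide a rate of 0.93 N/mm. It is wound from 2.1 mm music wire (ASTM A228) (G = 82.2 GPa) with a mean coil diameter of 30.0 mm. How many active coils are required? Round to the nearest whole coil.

N_a = Gd⁴/(8D³k) = (82.2×10³ × 2.1⁴)/(8 × 30.0³ × 0.93)
    = 1.59863e+06 / 200880 = 7.958 → 8 coils

8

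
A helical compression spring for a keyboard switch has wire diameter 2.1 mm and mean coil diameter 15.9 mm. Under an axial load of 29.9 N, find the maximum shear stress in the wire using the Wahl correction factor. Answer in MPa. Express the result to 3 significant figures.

156 MPa

Spring index C = D/d = 15.9/2.1 = 7.5714
K_W = (4C−1)/(4C−4) + 0.615/C = 29.286/26.286 + 0.0812 = 1.1954
τ₀ = 8FD/(πd³) = 8·29.9·15.9/(π·2.1³) = 3803.28/29.094 = 130.72 MPa
τ_max = K·τ₀ = 1.1954 × 130.72 = 156.26 MPa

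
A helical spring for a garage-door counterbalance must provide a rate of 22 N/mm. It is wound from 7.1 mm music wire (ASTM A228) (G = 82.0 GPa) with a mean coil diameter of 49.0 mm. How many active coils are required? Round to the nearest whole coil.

N_a = Gd⁴/(8D³k) = (82.0×10³ × 7.1⁴)/(8 × 49.0³ × 22)
    = 2.08376e+08 / 2.07062e+07 = 10.06 → 10 coils

10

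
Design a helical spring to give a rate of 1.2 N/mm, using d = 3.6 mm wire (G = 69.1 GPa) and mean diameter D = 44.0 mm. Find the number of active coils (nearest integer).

14

N_a = Gd⁴/(8D³k) = (69.1×10³ × 3.6⁴)/(8 × 44.0³ × 1.2)
    = 1.16061e+07 / 817766 = 14.19 → 14 coils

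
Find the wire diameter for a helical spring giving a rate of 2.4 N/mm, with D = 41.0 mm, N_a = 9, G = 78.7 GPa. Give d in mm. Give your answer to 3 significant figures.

d = (8D³N_a·k / G)^(1/4) = (8·41.0³·9·2.4 / (78.7×10³))^0.25
  = (151.33)^0.25 = 3.5074 mm

3.51 mm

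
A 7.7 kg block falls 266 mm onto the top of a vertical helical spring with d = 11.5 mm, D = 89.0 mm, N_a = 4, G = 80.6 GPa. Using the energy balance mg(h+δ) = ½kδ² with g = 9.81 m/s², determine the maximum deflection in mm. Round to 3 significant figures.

k = Gd⁴/(8D³N_a) = (80.6×10³)(11.5⁴)/(8·89.0³·4) = 62.489 N/mm
W = mg = 7.7 × 9.81 = 75.537 N
½kδ² − Wδ − Wh = 0 → δ = (W + √(W² + 2kWh))/k
δ = (75.537 + √(5705.8 + 2.51118e+06))/62.489 = (75.537 + 1586.5)/62.489 = 26.597 mm

26.6 mm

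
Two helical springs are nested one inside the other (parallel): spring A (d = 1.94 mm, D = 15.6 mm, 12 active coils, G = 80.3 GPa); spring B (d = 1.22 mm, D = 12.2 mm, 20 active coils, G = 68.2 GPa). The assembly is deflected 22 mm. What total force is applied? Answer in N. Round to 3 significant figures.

80.1 N

k_A = Gd⁴/(8D³N_a) = (80.3×10³)(1.94⁴)/(8·15.6³·12) = 3.1209 N/mm
k_B = Gd⁴/(8D³N_a) = (68.2×10³)(1.22⁴)/(8·12.2³·20) = 0.52003 N/mm
Parallel: k_eq = 3.1209 + 0.52003 = 3.6409 N/mm
F = k_eq·δ = 3.6409·22 = 80.1 N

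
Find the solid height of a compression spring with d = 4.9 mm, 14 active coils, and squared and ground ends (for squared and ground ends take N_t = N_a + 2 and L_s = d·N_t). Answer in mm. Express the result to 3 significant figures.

78.4 mm

squared and ground ends: N_t = N_a + 2 = 14 + 2 = 16
L_s = d·N_t = 4.9 × 16 = 78.4 mm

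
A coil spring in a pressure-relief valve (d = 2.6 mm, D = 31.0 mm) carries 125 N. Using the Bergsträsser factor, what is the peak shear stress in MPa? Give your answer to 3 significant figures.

Spring index C = D/d = 31.0/2.6 = 11.9231
K_B = (4C+2)/(4C−3) = 49.692/44.692 = 1.1119
τ₀ = 8FD/(πd³) = 8·125·31.0/(π·2.6³) = 31000/55.217 = 561.43 MPa
τ_max = K·τ₀ = 1.1119 × 561.43 = 624.24 MPa

624 MPa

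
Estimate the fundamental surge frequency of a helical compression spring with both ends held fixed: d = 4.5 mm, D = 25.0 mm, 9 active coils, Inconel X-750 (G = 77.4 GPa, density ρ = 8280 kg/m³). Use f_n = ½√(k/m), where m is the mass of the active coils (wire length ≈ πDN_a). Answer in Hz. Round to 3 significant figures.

k = Gd⁴/(8D³N_a) = (77.4×10³)(4.5⁴)/(8·25.0³·9) = 28.212 N/mm = 28212 N/m
Wire length L = πDN_a = π·25.0·9 = 706.86 mm
m = ρ·(πd²/4)·L = 8280 × 15.904×10⁻⁶ m² × 0.70686 m = 0.093085 kg
f_n = ½√(k/m) = 0.5·√(28212/0.093085) = 0.5·√(3.0308e+05) = 275.26 Hz

275 Hz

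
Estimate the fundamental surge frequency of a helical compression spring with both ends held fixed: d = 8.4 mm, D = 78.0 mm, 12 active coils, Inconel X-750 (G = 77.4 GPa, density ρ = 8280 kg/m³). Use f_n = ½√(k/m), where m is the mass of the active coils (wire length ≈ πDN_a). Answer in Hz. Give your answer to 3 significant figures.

k = Gd⁴/(8D³N_a) = (77.4×10³)(8.4⁴)/(8·78.0³·12) = 8.4587 N/mm = 8458.7 N/m
Wire length L = πDN_a = π·78.0·12 = 2940.5 mm
m = ρ·(πd²/4)·L = 8280 × 55.418×10⁻⁶ m² × 2.9405 m = 1.3493 kg
f_n = ½√(k/m) = 0.5·√(8458.7/1.3493) = 0.5·√(6269) = 39.589 Hz

39.6 Hz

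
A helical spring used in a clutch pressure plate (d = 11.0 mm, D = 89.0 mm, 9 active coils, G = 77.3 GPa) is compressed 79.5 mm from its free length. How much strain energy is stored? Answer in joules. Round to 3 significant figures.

k = Gd⁴/(8D³N_a) = (77.3×10³)(11.0⁴)/(8·89.0³·9) = 22.297 N/mm
U = ½kδ² = 0.5 × 22.297 × 79.5² = 70462 N·mm = 70.462 J

70.5 J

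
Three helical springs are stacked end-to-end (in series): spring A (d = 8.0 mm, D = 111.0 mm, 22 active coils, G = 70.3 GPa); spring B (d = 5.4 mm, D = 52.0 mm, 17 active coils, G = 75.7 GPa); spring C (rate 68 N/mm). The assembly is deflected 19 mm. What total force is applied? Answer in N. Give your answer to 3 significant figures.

16.6 N

k_A = Gd⁴/(8D³N_a) = (70.3×10³)(8.0⁴)/(8·111.0³·22) = 1.1963 N/mm
k_B = Gd⁴/(8D³N_a) = (75.7×10³)(5.4⁴)/(8·52.0³·17) = 3.3661 N/mm
Series: 1/k_eq = 1/1.1963 + 1/3.3661 + 1/68 = 1.1477; k_eq = 0.8713 N/mm
F = k_eq·δ = 0.8713·19 = 16.555 N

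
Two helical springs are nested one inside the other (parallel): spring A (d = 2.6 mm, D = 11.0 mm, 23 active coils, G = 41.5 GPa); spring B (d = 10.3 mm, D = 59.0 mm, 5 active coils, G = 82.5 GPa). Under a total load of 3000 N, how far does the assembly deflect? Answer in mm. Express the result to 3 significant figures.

24.8 mm

k_A = Gd⁴/(8D³N_a) = (41.5×10³)(2.6⁴)/(8·11.0³·23) = 7.7436 N/mm
k_B = Gd⁴/(8D³N_a) = (82.5×10³)(10.3⁴)/(8·59.0³·5) = 113.03 N/mm
Parallel: k_eq = 7.7436 + 113.03 = 120.77 N/mm
δ = F/k_eq = 3000/120.77 = 24.84 mm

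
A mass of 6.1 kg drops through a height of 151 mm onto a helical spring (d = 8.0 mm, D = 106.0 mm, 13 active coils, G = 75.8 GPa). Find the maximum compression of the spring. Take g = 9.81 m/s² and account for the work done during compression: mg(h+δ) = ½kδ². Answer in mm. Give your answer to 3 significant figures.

112 mm

k = Gd⁴/(8D³N_a) = (75.8×10³)(8.0⁴)/(8·106.0³·13) = 2.5066 N/mm
W = mg = 6.1 × 9.81 = 59.841 N
½kδ² − Wδ − Wh = 0 → δ = (W + √(W² + 2kWh))/k
δ = (59.841 + √(3580.9 + 45298.5))/2.5066 = (59.841 + 221.09)/2.5066 = 112.08 mm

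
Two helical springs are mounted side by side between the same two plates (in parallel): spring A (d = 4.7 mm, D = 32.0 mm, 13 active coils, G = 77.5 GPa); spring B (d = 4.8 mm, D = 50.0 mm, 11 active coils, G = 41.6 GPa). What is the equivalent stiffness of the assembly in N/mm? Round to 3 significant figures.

13.1 N/mm

k_A = Gd⁴/(8D³N_a) = (77.5×10³)(4.7⁴)/(8·32.0³·13) = 11.097 N/mm
k_B = Gd⁴/(8D³N_a) = (41.6×10³)(4.8⁴)/(8·50.0³·11) = 2.0075 N/mm
Parallel: k_eq = 11.097 + 2.0075 = 13.105 N/mm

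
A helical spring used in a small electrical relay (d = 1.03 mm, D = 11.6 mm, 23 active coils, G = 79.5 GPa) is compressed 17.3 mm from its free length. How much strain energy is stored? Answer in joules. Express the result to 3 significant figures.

k = Gd⁴/(8D³N_a) = (79.5×10³)(1.03⁴)/(8·11.6³·23) = 0.31155 N/mm
U = ½kδ² = 0.5 × 0.31155 × 17.3² = 46.622 N·mm = 0.046622 J

0.0466 J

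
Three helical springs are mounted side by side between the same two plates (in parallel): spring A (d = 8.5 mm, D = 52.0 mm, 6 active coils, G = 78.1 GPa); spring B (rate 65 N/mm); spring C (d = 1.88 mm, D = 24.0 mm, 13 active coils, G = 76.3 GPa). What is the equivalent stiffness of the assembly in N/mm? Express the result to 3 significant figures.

126 N/mm

k_A = Gd⁴/(8D³N_a) = (78.1×10³)(8.5⁴)/(8·52.0³·6) = 60.405 N/mm
k_C = Gd⁴/(8D³N_a) = (76.3×10³)(1.88⁴)/(8·24.0³·13) = 0.66296 N/mm
Parallel: k_eq = 60.405 + 65 + 0.66296 = 126.07 N/mm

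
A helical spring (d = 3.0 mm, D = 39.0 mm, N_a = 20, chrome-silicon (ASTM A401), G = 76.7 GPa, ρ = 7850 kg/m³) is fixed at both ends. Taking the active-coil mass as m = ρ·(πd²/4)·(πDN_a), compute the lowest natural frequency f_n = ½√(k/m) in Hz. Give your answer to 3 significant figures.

k = Gd⁴/(8D³N_a) = (76.7×10³)(3.0⁴)/(8·39.0³·20) = 0.65459 N/mm = 654.59 N/m
Wire length L = πDN_a = π·39.0·20 = 2450.4 mm
m = ρ·(πd²/4)·L = 7850 × 7.0686×10⁻⁶ m² × 2.4504 m = 0.13597 kg
f_n = ½√(k/m) = 0.5·√(654.59/0.13597) = 0.5·√(4814.2) = 34.692 Hz

34.7 Hz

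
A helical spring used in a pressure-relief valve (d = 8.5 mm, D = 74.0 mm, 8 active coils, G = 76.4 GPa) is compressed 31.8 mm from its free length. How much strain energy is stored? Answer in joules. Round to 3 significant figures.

7.78 J

k = Gd⁴/(8D³N_a) = (76.4×10³)(8.5⁴)/(8·74.0³·8) = 15.378 N/mm
U = ½kδ² = 0.5 × 15.378 × 31.8² = 7775.3 N·mm = 7.7753 J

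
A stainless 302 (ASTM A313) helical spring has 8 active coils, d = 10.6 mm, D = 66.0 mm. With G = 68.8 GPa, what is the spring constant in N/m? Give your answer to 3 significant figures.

k = Gd⁴/(8D³N_a) = (68.8×10³ × 10.6⁴) / (8 × 66.0³ × 8)
  = 8.68584e+08 / 1.83997e+07 = 47.206 N/mm = 47206 N/m

47200 N/m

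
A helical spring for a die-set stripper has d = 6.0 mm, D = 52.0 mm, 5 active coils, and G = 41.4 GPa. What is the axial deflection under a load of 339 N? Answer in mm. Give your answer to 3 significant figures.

35.5 mm

k = Gd⁴/(8D³N_a) = (41.4×10³)(6.0⁴)/(8·52.0³·5) = 9.5397 N/mm
δ = F/k = 339 / 9.5397 = 35.536 mm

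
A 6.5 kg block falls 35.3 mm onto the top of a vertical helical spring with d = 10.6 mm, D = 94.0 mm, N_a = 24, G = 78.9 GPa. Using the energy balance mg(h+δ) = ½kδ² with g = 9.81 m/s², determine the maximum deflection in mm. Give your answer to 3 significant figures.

38.9 mm

k = Gd⁴/(8D³N_a) = (78.9×10³)(10.6⁴)/(8·94.0³·24) = 6.2462 N/mm
W = mg = 6.5 × 9.81 = 63.765 N
½kδ² − Wδ − Wh = 0 → δ = (W + √(W² + 2kWh))/k
δ = (63.765 + √(4066 + 28119.2))/6.2462 = (63.765 + 179.4)/6.2462 = 38.93 mm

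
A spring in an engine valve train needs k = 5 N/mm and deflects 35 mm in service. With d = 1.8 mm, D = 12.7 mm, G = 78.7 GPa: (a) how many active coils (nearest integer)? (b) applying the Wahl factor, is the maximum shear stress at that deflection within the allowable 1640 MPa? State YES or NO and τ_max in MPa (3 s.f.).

N_a = Gd⁴/(8D³k) = (78.7×10³)(1.8⁴)/(8·12.7³·5) = 10.08 → N_a = 10
Actual rate k = Gd⁴/(8D³·10) = 5.0415 N/mm
Working load F = kδ = 5.0415·35 = 176.45 N
C = 12.7/1.8 = 7.0556; K_W = (4C−1)/(4C−4)+0.615/C = 1.2110
τ_max = K_W·8FD/(πd³) = 1.2110·978.49 = 1185 MPa
τ_max ≤ 1640 MPa → acceptable

(a) 10 coils; (b) YES, τ_max = 1180 MPa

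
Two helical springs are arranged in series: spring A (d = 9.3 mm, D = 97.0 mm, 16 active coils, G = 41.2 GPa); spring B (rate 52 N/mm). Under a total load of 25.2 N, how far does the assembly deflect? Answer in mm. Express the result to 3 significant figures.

10.0 mm

k_A = Gd⁴/(8D³N_a) = (41.2×10³)(9.3⁴)/(8·97.0³·16) = 2.6382 N/mm
Series: 1/k_eq = 1/2.6382 + 1/52 = 0.39828; k_eq = 2.5108 N/mm
δ = F/k_eq = 25.2/2.5108 = 10.037 mm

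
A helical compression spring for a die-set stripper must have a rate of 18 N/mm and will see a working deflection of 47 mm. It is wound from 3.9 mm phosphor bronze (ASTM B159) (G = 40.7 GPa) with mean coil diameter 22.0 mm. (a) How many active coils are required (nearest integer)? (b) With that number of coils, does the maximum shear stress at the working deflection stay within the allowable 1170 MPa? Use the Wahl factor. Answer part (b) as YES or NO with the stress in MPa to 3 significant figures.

N_a = Gd⁴/(8D³k) = (40.7×10³)(3.9⁴)/(8·22.0³·18) = 6.141 → N_a = 6
Actual rate k = Gd⁴/(8D³·6) = 18.422 N/mm
Working load F = kδ = 18.422·47 = 865.85 N
C = 22.0/3.9 = 5.6410; K_W = (4C−1)/(4C−4)+0.615/C = 1.2706
τ_max = K_W·8FD/(πd³) = 1.2706·817.73 = 1039 MPa
τ_max ≤ 1170 MPa → acceptable

(a) 6 coils; (b) YES, τ_max = 1040 MPa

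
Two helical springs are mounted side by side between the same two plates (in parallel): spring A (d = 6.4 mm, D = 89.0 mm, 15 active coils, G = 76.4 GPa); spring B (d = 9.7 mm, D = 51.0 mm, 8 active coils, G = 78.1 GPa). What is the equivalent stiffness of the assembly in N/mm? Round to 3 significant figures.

k_A = Gd⁴/(8D³N_a) = (76.4×10³)(6.4⁴)/(8·89.0³·15) = 1.5152 N/mm
k_B = Gd⁴/(8D³N_a) = (78.1×10³)(9.7⁴)/(8·51.0³·8) = 81.442 N/mm
Parallel: k_eq = 1.5152 + 81.442 = 82.957 N/mm

83.0 N/mm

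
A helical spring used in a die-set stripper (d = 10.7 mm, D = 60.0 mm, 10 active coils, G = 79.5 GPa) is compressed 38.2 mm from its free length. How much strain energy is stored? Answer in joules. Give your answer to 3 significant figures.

k = Gd⁴/(8D³N_a) = (79.5×10³)(10.7⁴)/(8·60.0³·10) = 60.306 N/mm
U = ½kδ² = 0.5 × 60.306 × 38.2² = 44000 N·mm = 44 J

44.0 J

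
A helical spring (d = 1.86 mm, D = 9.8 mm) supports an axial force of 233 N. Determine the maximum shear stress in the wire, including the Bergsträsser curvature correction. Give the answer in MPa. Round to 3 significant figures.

Spring index C = D/d = 9.8/1.86 = 5.2688
K_B = (4C+2)/(4C−3) = 23.075/18.075 = 1.2766
τ₀ = 8FD/(πd³) = 8·233·9.8/(π·1.86³) = 18267.2/20.216 = 903.61 MPa
τ_max = K·τ₀ = 1.2766 × 903.61 = 1153.6 MPa

1150 MPa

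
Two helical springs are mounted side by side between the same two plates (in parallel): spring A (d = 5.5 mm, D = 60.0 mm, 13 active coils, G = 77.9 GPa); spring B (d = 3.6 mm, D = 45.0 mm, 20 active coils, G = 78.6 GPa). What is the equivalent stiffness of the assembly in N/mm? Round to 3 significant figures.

4.08 N/mm

k_A = Gd⁴/(8D³N_a) = (77.9×10³)(5.5⁴)/(8·60.0³·13) = 3.1732 N/mm
k_B = Gd⁴/(8D³N_a) = (78.6×10³)(3.6⁴)/(8·45.0³·20) = 0.90547 N/mm
Parallel: k_eq = 3.1732 + 0.90547 = 4.0787 N/mm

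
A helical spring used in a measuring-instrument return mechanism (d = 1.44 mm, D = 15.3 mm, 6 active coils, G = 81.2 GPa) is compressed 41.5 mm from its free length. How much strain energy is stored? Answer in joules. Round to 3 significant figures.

k = Gd⁴/(8D³N_a) = (81.2×10³)(1.44⁴)/(8·15.3³·6) = 2.0309 N/mm
U = ½kδ² = 0.5 × 2.0309 × 41.5² = 1748.9 N·mm = 1.7489 J

1.75 J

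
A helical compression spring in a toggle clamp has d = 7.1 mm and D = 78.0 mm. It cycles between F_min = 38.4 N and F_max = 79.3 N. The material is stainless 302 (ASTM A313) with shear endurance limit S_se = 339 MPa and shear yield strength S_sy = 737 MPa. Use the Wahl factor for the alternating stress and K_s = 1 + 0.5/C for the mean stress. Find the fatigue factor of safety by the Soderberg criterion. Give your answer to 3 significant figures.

C = D/d = 78.0/7.1 = 10.9859; K_W = (4C−1)/(4C−4)+0.615/C = 1.1311; K_s = 1+0.5/C = 1.0455
F_a = (F_max−F_min)/2 = 20.45 N; F_m = (F_max+F_min)/2 = 58.85 N
τ_a = K_W·8F_aD/(πd³) = 1.1311 × 11.349 = 12.837 MPa
τ_m = K_s·8F_mD/(πd³) = 1.0455 × 32.659 = 34.146 MPa
Soderberg: 1/n_f = τ_a/S_se + τ_m/S_sy = 12.837/339 + 34.146/737 = 0.03787 + 0.04633 = 0.084197
n_f = 1/0.084197 = 11.88

11.9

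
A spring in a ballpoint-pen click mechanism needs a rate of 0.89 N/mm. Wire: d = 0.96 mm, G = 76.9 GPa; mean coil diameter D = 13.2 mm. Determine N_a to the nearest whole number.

N_a = Gd⁴/(8D³k) = (76.9×10³ × 0.96⁴)/(8 × 13.2³ × 0.89)
    = 65314.8 / 16375.8 = 3.988 → 4 coils

4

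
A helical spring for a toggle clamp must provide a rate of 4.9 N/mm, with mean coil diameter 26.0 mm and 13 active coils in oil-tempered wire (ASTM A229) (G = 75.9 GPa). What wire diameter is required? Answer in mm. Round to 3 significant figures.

d = (8D³N_a·k / G)^(1/4) = (8·26.0³·13·4.9 / (75.9×10³))^0.25
  = (118.01)^0.25 = 3.2959 mm

3.30 mm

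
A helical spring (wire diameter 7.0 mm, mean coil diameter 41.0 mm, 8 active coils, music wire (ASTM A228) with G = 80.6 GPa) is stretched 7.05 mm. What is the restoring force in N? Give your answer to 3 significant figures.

k = Gd⁴/(8D³N_a) = (80.6×10³)(7.0⁴)/(8·41.0³·8) = 43.873 N/mm
F = k·δ = 43.873 × 7.05 = 309.3 N

309 N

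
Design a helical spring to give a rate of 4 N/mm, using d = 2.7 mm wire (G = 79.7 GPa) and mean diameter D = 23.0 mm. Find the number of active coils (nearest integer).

N_a = Gd⁴/(8D³k) = (79.7×10³ × 2.7⁴)/(8 × 23.0³ × 4)
    = 4.23558e+06 / 389344 = 10.88 → 11 coils

11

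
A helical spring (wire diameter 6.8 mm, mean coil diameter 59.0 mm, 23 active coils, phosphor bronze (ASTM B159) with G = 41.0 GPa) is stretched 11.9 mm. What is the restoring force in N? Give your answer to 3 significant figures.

27.6 N

k = Gd⁴/(8D³N_a) = (41.0×10³)(6.8⁴)/(8·59.0³·23) = 2.3198 N/mm
F = k·δ = 2.3198 × 11.9 = 27.605 N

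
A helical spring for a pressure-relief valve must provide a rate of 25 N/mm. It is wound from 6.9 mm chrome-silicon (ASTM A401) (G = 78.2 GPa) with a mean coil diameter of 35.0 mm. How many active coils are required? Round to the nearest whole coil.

N_a = Gd⁴/(8D³k) = (78.2×10³ × 6.9⁴)/(8 × 35.0³ × 25)
    = 1.77257e+08 / 8.575e+06 = 20.67 → 21 coils

21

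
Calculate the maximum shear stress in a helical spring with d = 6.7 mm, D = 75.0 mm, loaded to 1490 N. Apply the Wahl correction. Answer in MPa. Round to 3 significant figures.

1070 MPa

Spring index C = D/d = 75.0/6.7 = 11.1940
K_W = (4C−1)/(4C−4) + 0.615/C = 43.776/40.776 + 0.0549 = 1.1285
τ₀ = 8FD/(πd³) = 8·1490·75.0/(π·6.7³) = 894000/944.87 = 946.16 MPa
τ_max = K·τ₀ = 1.1285 × 946.16 = 1067.8 MPa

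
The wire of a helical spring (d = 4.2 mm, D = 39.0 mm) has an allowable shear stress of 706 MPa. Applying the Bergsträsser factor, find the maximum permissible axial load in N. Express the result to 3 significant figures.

C = D/d = 39.0/4.2 = 9.2857
K_B = (4C+2)/(4C−3) = 39.143/34.143 = 1.1464
τ_max = K·8FD/(πd³) → F_max = τ_allow·πd³/(8DK)
F_max = 706·π·4.2³/(8·39.0·1.1464) = 1.6432e+05/357.69 = 459.4 N

459 N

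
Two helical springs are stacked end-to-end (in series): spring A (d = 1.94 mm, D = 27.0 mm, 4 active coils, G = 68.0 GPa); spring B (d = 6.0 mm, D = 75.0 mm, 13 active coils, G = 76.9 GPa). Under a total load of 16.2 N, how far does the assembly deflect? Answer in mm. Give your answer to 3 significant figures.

17.7 mm

k_A = Gd⁴/(8D³N_a) = (68.0×10³)(1.94⁴)/(8·27.0³·4) = 1.5292 N/mm
k_B = Gd⁴/(8D³N_a) = (76.9×10³)(6.0⁴)/(8·75.0³·13) = 2.2715 N/mm
Series: 1/k_eq = 1/1.5292 + 1/2.2715 = 1.0942; k_eq = 0.91395 N/mm
δ = F/k_eq = 16.2/0.91395 = 17.725 mm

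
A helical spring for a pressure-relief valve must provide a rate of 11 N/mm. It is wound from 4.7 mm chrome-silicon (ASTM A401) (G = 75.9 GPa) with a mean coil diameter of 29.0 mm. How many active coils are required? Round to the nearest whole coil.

N_a = Gd⁴/(8D³k) = (75.9×10³ × 4.7⁴)/(8 × 29.0³ × 11)
    = 3.70368e+07 / 2.14623e+06 = 17.26 → 17 coils

17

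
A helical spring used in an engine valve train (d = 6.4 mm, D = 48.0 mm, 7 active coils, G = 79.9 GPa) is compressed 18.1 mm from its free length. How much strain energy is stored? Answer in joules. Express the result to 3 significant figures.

k = Gd⁴/(8D³N_a) = (79.9×10³)(6.4⁴)/(8·48.0³·7) = 21.645 N/mm
U = ½kδ² = 0.5 × 21.645 × 18.1² = 3545.5 N·mm = 3.5455 J

3.55 J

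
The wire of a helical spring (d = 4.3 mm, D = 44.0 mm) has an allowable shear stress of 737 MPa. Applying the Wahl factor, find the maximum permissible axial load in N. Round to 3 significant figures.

C = D/d = 44.0/4.3 = 10.2326
K_W = (4C−1)/(4C−4) + 0.615/C = 39.930/36.930 + 0.0601 = 1.1413
τ_max = K·8FD/(πd³) → F_max = τ_allow·πd³/(8DK)
F_max = 737·π·4.3³/(8·44.0·1.1413) = 1.8409e+05/401.75 = 458.21 N

458 N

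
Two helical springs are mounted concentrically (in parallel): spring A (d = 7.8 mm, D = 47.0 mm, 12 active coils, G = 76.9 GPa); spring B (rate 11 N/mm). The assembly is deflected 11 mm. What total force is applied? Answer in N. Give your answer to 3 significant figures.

k_A = Gd⁴/(8D³N_a) = (76.9×10³)(7.8⁴)/(8·47.0³·12) = 28.559 N/mm
Parallel: k_eq = 28.559 + 11 = 39.559 N/mm
F = k_eq·δ = 39.559·11 = 435.15 N

435 N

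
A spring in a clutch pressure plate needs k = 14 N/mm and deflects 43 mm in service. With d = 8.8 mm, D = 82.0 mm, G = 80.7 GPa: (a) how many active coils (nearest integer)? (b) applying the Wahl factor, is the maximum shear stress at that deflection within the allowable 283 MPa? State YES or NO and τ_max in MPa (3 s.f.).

N_a = Gd⁴/(8D³k) = (80.7×10³)(8.8⁴)/(8·82.0³·14) = 7.837 → N_a = 8
Actual rate k = Gd⁴/(8D³·8) = 13.715 N/mm
Working load F = kδ = 13.715·43 = 589.73 N
C = 82.0/8.8 = 9.3182; K_W = (4C−1)/(4C−4)+0.615/C = 1.1562
τ_max = K_W·8FD/(πd³) = 1.1562·180.7 = 208.92 MPa
τ_max ≤ 283 MPa → acceptable

(a) 8 coils; (b) YES, τ_max = 209 MPa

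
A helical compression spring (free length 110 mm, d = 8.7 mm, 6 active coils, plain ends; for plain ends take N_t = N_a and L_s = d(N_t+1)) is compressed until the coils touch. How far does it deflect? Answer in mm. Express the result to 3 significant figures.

N_t = 6; L_s = 8.7·7 = 60.9 mm
δ_solid = L₀ − L_s = 110 − 60.9 = 49.1 mm

49.1 mm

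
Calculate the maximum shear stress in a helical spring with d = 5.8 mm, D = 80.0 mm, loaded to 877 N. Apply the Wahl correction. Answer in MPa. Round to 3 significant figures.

1010 MPa

Spring index C = D/d = 80.0/5.8 = 13.7931
K_W = (4C−1)/(4C−4) + 0.615/C = 54.172/51.172 + 0.0446 = 1.1032
τ₀ = 8FD/(πd³) = 8·877·80.0/(π·5.8³) = 561280/612.96 = 915.68 MPa
τ_max = K·τ₀ = 1.1032 × 915.68 = 1010.2 MPa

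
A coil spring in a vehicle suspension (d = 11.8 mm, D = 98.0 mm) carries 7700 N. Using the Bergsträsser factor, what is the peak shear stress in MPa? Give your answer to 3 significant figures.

Spring index C = D/d = 98.0/11.8 = 8.3051
K_B = (4C+2)/(4C−3) = 35.220/30.220 = 1.1655
τ₀ = 8FD/(πd³) = 8·7700·98.0/(π·11.8³) = 6.0368e+06/5161.7 = 1169.5 MPa
τ_max = K·τ₀ = 1.1655 × 1169.5 = 1363 MPa

1360 MPa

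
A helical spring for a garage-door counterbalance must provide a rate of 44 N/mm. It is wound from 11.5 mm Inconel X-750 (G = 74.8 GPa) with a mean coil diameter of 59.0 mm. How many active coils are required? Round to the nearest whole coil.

N_a = Gd⁴/(8D³k) = (74.8×10³ × 11.5⁴)/(8 × 59.0³ × 44)
    = 1.30826e+09 / 7.22934e+07 = 18.1 → 18 coils

18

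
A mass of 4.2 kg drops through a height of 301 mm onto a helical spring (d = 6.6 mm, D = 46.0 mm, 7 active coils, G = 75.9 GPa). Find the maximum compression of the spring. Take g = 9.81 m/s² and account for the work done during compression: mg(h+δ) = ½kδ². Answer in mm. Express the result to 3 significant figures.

k = Gd⁴/(8D³N_a) = (75.9×10³)(6.6⁴)/(8·46.0³·7) = 26.421 N/mm
W = mg = 4.2 × 9.81 = 41.202 N
½kδ² − Wδ − Wh = 0 → δ = (W + √(W² + 2kWh))/k
δ = (41.202 + √(1697.6 + 655346))/26.421 = (41.202 + 810.58)/26.421 = 32.238 mm

32.2 mm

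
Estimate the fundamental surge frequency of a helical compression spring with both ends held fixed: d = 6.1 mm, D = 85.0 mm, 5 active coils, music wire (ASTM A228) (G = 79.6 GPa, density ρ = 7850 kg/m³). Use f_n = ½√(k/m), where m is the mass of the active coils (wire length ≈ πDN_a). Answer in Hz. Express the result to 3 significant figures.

60.5 Hz

k = Gd⁴/(8D³N_a) = (79.6×10³)(6.1⁴)/(8·85.0³·5) = 4.4866 N/mm = 4486.6 N/m
Wire length L = πDN_a = π·85.0·5 = 1335.2 mm
m = ρ·(πd²/4)·L = 7850 × 29.225×10⁻⁶ m² × 1.3352 m = 0.30631 kg
f_n = ½√(k/m) = 0.5·√(4486.6/0.30631) = 0.5·√(14647) = 60.513 Hz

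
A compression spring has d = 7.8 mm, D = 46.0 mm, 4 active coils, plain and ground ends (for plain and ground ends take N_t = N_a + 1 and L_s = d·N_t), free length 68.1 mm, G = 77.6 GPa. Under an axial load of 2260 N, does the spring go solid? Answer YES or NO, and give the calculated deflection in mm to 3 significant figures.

k = Gd⁴/(8D³N_a) = (77.6×10³)(7.8⁴)/(8·46.0³·4) = 92.218 N/mm
N_t = 5; L_s = 7.8·5 = 39 mm; δ_solid = L₀ − L_s = 68.1 − 39 = 29.1 mm
δ = F/k = 2260/92.218 = 24.507 mm
δ < δ_solid → spring does not go solid

NO, δ = 24.5 mm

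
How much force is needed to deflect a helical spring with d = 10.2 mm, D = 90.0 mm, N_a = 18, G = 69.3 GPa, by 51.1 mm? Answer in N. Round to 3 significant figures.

k = Gd⁴/(8D³N_a) = (69.3×10³)(10.2⁴)/(8·90.0³·18) = 7.1457 N/mm
F = k·δ = 7.1457 × 51.1 = 365.14 N

365 N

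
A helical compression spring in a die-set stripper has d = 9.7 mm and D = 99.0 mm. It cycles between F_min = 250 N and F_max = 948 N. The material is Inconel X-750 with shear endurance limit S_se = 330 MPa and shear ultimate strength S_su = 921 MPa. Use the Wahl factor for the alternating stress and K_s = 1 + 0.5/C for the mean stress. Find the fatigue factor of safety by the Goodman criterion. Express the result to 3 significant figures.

1.92

C = D/d = 99.0/9.7 = 10.2062; K_W = (4C−1)/(4C−4)+0.615/C = 1.1417; K_s = 1+0.5/C = 1.0490
F_a = (F_max−F_min)/2 = 349 N; F_m = (F_max+F_min)/2 = 599 N
τ_a = K_W·8F_aD/(πd³) = 1.1417 × 96.402 = 110.06 MPa
τ_m = K_s·8F_mD/(πd³) = 1.0490 × 165.46 = 173.56 MPa
Goodman: 1/n_f = τ_a/S_se + τ_m/S_su = 110.06/330 + 173.56/921 = 0.33353 + 0.18845 = 0.52198
n_f = 1/0.52198 = 1.916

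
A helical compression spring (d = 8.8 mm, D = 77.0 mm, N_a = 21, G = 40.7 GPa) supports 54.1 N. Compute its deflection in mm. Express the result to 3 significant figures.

k = Gd⁴/(8D³N_a) = (40.7×10³)(8.8⁴)/(8·77.0³·21) = 3.1823 N/mm
δ = F/k = 54.1 / 3.1823 = 17 mm

17.0 mm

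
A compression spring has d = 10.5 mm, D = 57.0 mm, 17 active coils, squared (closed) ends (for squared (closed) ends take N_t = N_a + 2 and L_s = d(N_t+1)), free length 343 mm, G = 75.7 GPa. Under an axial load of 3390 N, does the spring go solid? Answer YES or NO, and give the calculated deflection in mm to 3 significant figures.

k = Gd⁴/(8D³N_a) = (75.7×10³)(10.5⁴)/(8·57.0³·17) = 36.533 N/mm
N_t = 19; L_s = 10.5·20 = 210 mm; δ_solid = L₀ − L_s = 343 − 210 = 133 mm
δ = F/k = 3390/36.533 = 92.792 mm
δ < δ_solid → spring does not go solid

NO, δ = 92.8 mm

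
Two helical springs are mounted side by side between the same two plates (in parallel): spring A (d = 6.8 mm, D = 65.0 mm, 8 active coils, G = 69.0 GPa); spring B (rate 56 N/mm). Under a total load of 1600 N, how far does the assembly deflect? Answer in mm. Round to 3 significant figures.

k_A = Gd⁴/(8D³N_a) = (69.0×10³)(6.8⁴)/(8·65.0³·8) = 8.3939 N/mm
Parallel: k_eq = 8.3939 + 56 = 64.394 N/mm
δ = F/k_eq = 1600/64.394 = 24.847 mm

24.8 mm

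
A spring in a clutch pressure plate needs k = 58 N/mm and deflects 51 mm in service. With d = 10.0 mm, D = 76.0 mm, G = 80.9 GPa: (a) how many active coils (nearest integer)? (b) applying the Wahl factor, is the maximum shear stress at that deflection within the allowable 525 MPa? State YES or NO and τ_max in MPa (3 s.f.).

N_a = Gd⁴/(8D³k) = (80.9×10³)(10.0⁴)/(8·76.0³·58) = 3.972 → N_a = 4
Actual rate k = Gd⁴/(8D³·4) = 57.591 N/mm
Working load F = kδ = 57.591·51 = 2937.2 N
C = 76.0/10.0 = 7.6000; K_W = (4C−1)/(4C−4)+0.615/C = 1.1946
τ_max = K_W·8FD/(πd³) = 1.1946·568.44 = 679.03 MPa
τ_max > 525 MPa → exceeds allowable

(a) 4 coils; (b) NO, τ_max = 679 MPa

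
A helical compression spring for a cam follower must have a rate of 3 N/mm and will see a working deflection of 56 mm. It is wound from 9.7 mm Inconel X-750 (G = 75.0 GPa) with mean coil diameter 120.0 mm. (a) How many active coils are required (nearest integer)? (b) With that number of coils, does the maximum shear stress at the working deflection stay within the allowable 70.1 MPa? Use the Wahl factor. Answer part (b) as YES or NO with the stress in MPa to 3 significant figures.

N_a = Gd⁴/(8D³k) = (75.0×10³)(9.7⁴)/(8·120.0³·3) = 16.01 → N_a = 16
Actual rate k = Gd⁴/(8D³·16) = 3.0019 N/mm
Working load F = kδ = 3.0019·56 = 168.11 N
C = 120.0/9.7 = 12.3711; K_W = (4C−1)/(4C−4)+0.615/C = 1.1157
τ_max = K_W·8FD/(πd³) = 1.1157·56.284 = 62.795 MPa
τ_max ≤ 70.1 MPa → acceptable

(a) 16 coils; (b) YES, τ_max = 62.8 MPa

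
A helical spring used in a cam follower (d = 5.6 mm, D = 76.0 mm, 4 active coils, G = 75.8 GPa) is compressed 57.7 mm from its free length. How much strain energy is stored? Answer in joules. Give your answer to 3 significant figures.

k = Gd⁴/(8D³N_a) = (75.8×10³)(5.6⁴)/(8·76.0³·4) = 5.3068 N/mm
U = ½kδ² = 0.5 × 5.3068 × 57.7² = 8833.9 N·mm = 8.8339 J

8.83 J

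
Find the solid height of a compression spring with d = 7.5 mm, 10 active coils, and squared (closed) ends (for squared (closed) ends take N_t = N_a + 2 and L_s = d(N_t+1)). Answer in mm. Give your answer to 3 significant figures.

97.5 mm

squared (closed) ends: N_t = N_a + 2 = 10 + 2 = 12
L_s = d·(N_t+1) = 7.5 × 13 = 97.5 mm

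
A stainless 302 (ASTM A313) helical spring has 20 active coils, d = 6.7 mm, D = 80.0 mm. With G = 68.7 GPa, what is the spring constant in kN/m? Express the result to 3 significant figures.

k = Gd⁴/(8D³N_a) = (68.7×10³ × 6.7⁴) / (8 × 80.0³ × 20)
  = 1.38438e+08 / 8.192e+07 = 1.6899 N/mm

1.69 kN/m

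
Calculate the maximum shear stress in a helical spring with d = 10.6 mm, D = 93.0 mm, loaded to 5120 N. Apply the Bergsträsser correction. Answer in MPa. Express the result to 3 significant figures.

Spring index C = D/d = 93.0/10.6 = 8.7736
K_B = (4C+2)/(4C−3) = 37.094/32.094 = 1.1558
τ₀ = 8FD/(πd³) = 8·5120·93.0/(π·10.6³) = 3.80928e+06/3741.7 = 1018.1 MPa
τ_max = K·τ₀ = 1.1558 × 1018.1 = 1176.7 MPa

1180 MPa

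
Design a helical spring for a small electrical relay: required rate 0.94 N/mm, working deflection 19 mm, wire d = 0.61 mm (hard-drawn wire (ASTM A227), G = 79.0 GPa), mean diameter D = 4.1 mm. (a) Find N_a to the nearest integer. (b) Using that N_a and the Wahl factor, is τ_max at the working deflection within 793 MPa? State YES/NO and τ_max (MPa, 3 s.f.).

N_a = Gd⁴/(8D³k) = (79.0×10³)(0.61⁴)/(8·4.1³·0.94) = 21.1 → N_a = 21
Actual rate k = Gd⁴/(8D³·21) = 0.94468 N/mm
Working load F = kδ = 0.94468·19 = 17.949 N
C = 4.1/0.61 = 6.7213; K_W = (4C−1)/(4C−4)+0.615/C = 1.2226
τ_max = K_W·8FD/(πd³) = 1.2226·825.61 = 1009.4 MPa
τ_max > 793 MPa → exceeds allowable

(a) 21 coils; (b) NO, τ_max = 1010 MPa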